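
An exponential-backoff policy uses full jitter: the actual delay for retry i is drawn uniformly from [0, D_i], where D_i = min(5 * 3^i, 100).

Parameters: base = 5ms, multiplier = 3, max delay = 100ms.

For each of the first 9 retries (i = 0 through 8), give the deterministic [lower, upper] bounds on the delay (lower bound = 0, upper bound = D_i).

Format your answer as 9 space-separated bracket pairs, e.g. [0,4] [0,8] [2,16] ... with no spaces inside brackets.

Answer: [0,5] [0,15] [0,45] [0,100] [0,100] [0,100] [0,100] [0,100] [0,100]

Derivation:
Computing bounds per retry:
  i=0: D_i=min(5*3^0,100)=5, bounds=[0,5]
  i=1: D_i=min(5*3^1,100)=15, bounds=[0,15]
  i=2: D_i=min(5*3^2,100)=45, bounds=[0,45]
  i=3: D_i=min(5*3^3,100)=100, bounds=[0,100]
  i=4: D_i=min(5*3^4,100)=100, bounds=[0,100]
  i=5: D_i=min(5*3^5,100)=100, bounds=[0,100]
  i=6: D_i=min(5*3^6,100)=100, bounds=[0,100]
  i=7: D_i=min(5*3^7,100)=100, bounds=[0,100]
  i=8: D_i=min(5*3^8,100)=100, bounds=[0,100]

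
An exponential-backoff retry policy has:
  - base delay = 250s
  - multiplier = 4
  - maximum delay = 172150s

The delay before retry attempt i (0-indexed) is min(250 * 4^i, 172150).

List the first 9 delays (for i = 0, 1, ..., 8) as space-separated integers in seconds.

Computing each delay:
  i=0: min(250*4^0, 172150) = 250
  i=1: min(250*4^1, 172150) = 1000
  i=2: min(250*4^2, 172150) = 4000
  i=3: min(250*4^3, 172150) = 16000
  i=4: min(250*4^4, 172150) = 64000
  i=5: min(250*4^5, 172150) = 172150
  i=6: min(250*4^6, 172150) = 172150
  i=7: min(250*4^7, 172150) = 172150
  i=8: min(250*4^8, 172150) = 172150

Answer: 250 1000 4000 16000 64000 172150 172150 172150 172150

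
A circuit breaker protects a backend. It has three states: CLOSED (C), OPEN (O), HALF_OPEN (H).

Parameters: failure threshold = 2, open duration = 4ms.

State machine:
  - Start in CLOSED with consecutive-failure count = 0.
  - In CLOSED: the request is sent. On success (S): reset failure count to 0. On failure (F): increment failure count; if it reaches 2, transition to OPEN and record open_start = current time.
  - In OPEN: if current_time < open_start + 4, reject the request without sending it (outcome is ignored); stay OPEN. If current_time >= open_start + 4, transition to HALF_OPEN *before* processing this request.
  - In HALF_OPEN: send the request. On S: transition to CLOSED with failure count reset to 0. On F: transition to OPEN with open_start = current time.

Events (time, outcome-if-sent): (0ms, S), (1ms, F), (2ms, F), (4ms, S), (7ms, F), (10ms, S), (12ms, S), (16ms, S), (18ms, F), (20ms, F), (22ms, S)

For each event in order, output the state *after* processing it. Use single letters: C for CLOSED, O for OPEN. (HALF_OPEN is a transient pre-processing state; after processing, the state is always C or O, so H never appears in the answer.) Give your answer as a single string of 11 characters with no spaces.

State after each event:
  event#1 t=0ms outcome=S: state=CLOSED
  event#2 t=1ms outcome=F: state=CLOSED
  event#3 t=2ms outcome=F: state=OPEN
  event#4 t=4ms outcome=S: state=OPEN
  event#5 t=7ms outcome=F: state=OPEN
  event#6 t=10ms outcome=S: state=OPEN
  event#7 t=12ms outcome=S: state=CLOSED
  event#8 t=16ms outcome=S: state=CLOSED
  event#9 t=18ms outcome=F: state=CLOSED
  event#10 t=20ms outcome=F: state=OPEN
  event#11 t=22ms outcome=S: state=OPEN

Answer: CCOOOOCCCOO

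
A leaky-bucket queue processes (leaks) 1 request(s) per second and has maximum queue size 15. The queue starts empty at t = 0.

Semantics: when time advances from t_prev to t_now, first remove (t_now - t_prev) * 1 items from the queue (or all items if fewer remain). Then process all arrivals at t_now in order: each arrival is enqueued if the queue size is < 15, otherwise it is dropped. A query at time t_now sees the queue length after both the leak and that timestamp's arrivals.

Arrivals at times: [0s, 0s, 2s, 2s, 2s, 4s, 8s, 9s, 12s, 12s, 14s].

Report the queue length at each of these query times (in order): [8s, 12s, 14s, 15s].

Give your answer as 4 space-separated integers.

Answer: 1 2 1 0

Derivation:
Queue lengths at query times:
  query t=8s: backlog = 1
  query t=12s: backlog = 2
  query t=14s: backlog = 1
  query t=15s: backlog = 0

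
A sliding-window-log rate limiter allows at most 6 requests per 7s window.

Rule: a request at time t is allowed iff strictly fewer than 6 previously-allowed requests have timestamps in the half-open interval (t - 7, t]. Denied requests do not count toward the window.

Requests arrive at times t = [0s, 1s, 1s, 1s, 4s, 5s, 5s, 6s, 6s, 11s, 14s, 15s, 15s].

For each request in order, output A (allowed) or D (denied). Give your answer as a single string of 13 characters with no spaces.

Answer: AAAAAADDDAAAA

Derivation:
Tracking allowed requests in the window:
  req#1 t=0s: ALLOW
  req#2 t=1s: ALLOW
  req#3 t=1s: ALLOW
  req#4 t=1s: ALLOW
  req#5 t=4s: ALLOW
  req#6 t=5s: ALLOW
  req#7 t=5s: DENY
  req#8 t=6s: DENY
  req#9 t=6s: DENY
  req#10 t=11s: ALLOW
  req#11 t=14s: ALLOW
  req#12 t=15s: ALLOW
  req#13 t=15s: ALLOW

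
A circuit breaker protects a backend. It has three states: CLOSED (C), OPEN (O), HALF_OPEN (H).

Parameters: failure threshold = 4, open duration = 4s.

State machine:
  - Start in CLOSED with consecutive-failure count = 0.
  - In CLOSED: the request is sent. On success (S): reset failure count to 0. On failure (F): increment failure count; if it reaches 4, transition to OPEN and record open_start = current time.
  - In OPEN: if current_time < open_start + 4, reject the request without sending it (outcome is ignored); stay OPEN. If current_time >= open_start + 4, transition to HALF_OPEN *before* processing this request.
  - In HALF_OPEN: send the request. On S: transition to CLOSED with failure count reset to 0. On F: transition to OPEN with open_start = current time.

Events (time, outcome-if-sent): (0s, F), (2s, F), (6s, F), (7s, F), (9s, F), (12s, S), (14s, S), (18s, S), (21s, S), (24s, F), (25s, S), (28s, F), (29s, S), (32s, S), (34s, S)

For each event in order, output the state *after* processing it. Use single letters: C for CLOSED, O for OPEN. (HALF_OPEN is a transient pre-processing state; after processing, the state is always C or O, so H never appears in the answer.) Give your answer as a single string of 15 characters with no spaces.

Answer: CCCOOCCCCCCCCCC

Derivation:
State after each event:
  event#1 t=0s outcome=F: state=CLOSED
  event#2 t=2s outcome=F: state=CLOSED
  event#3 t=6s outcome=F: state=CLOSED
  event#4 t=7s outcome=F: state=OPEN
  event#5 t=9s outcome=F: state=OPEN
  event#6 t=12s outcome=S: state=CLOSED
  event#7 t=14s outcome=S: state=CLOSED
  event#8 t=18s outcome=S: state=CLOSED
  event#9 t=21s outcome=S: state=CLOSED
  event#10 t=24s outcome=F: state=CLOSED
  event#11 t=25s outcome=S: state=CLOSED
  event#12 t=28s outcome=F: state=CLOSED
  event#13 t=29s outcome=S: state=CLOSED
  event#14 t=32s outcome=S: state=CLOSED
  event#15 t=34s outcome=S: state=CLOSED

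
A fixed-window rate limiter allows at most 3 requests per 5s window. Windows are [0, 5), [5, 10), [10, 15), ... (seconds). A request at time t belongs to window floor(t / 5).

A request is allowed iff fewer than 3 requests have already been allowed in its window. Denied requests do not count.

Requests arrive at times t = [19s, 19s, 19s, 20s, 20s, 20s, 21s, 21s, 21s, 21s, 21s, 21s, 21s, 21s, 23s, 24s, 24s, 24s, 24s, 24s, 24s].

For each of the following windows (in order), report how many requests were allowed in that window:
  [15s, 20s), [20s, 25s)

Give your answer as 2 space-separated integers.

Processing requests:
  req#1 t=19s (window 3): ALLOW
  req#2 t=19s (window 3): ALLOW
  req#3 t=19s (window 3): ALLOW
  req#4 t=20s (window 4): ALLOW
  req#5 t=20s (window 4): ALLOW
  req#6 t=20s (window 4): ALLOW
  req#7 t=21s (window 4): DENY
  req#8 t=21s (window 4): DENY
  req#9 t=21s (window 4): DENY
  req#10 t=21s (window 4): DENY
  req#11 t=21s (window 4): DENY
  req#12 t=21s (window 4): DENY
  req#13 t=21s (window 4): DENY
  req#14 t=21s (window 4): DENY
  req#15 t=23s (window 4): DENY
  req#16 t=24s (window 4): DENY
  req#17 t=24s (window 4): DENY
  req#18 t=24s (window 4): DENY
  req#19 t=24s (window 4): DENY
  req#20 t=24s (window 4): DENY
  req#21 t=24s (window 4): DENY

Allowed counts by window: 3 3

Answer: 3 3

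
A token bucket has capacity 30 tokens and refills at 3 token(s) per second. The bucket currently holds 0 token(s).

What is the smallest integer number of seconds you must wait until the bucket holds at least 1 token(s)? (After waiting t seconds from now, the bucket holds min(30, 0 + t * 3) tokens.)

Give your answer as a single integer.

Answer: 1

Derivation:
Need 0 + t * 3 >= 1, so t >= 1/3.
Smallest integer t = ceil(1/3) = 1.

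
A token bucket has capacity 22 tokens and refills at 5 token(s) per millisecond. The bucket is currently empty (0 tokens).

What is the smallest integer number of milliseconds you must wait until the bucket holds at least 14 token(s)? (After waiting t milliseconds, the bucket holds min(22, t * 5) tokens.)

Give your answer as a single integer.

Need t * 5 >= 14, so t >= 14/5.
Smallest integer t = ceil(14/5) = 3.

Answer: 3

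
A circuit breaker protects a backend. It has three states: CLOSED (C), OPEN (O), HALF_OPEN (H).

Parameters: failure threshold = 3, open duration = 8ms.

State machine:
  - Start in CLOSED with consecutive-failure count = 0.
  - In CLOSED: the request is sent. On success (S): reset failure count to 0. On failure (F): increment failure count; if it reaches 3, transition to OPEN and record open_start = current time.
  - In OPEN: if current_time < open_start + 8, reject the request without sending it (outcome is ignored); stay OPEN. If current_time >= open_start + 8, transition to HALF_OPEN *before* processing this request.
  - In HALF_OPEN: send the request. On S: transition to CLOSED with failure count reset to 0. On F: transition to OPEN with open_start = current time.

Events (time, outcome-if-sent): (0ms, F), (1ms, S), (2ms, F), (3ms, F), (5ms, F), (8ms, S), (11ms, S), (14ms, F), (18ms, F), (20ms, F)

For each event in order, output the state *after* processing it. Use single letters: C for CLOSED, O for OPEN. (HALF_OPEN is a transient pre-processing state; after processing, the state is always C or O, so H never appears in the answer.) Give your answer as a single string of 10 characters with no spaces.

State after each event:
  event#1 t=0ms outcome=F: state=CLOSED
  event#2 t=1ms outcome=S: state=CLOSED
  event#3 t=2ms outcome=F: state=CLOSED
  event#4 t=3ms outcome=F: state=CLOSED
  event#5 t=5ms outcome=F: state=OPEN
  event#6 t=8ms outcome=S: state=OPEN
  event#7 t=11ms outcome=S: state=OPEN
  event#8 t=14ms outcome=F: state=OPEN
  event#9 t=18ms outcome=F: state=OPEN
  event#10 t=20ms outcome=F: state=OPEN

Answer: CCCCOOOOOO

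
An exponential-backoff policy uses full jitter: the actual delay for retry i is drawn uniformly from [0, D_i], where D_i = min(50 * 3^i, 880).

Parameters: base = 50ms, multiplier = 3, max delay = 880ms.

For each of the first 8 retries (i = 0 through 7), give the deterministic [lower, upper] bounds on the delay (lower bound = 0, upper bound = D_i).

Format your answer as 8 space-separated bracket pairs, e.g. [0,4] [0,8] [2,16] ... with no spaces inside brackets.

Computing bounds per retry:
  i=0: D_i=min(50*3^0,880)=50, bounds=[0,50]
  i=1: D_i=min(50*3^1,880)=150, bounds=[0,150]
  i=2: D_i=min(50*3^2,880)=450, bounds=[0,450]
  i=3: D_i=min(50*3^3,880)=880, bounds=[0,880]
  i=4: D_i=min(50*3^4,880)=880, bounds=[0,880]
  i=5: D_i=min(50*3^5,880)=880, bounds=[0,880]
  i=6: D_i=min(50*3^6,880)=880, bounds=[0,880]
  i=7: D_i=min(50*3^7,880)=880, bounds=[0,880]

Answer: [0,50] [0,150] [0,450] [0,880] [0,880] [0,880] [0,880] [0,880]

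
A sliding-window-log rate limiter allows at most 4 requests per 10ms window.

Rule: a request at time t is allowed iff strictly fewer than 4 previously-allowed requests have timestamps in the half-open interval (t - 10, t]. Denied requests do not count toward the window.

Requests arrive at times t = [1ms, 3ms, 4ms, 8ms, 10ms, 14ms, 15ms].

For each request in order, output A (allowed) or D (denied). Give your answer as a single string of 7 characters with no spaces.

Answer: AAAADAA

Derivation:
Tracking allowed requests in the window:
  req#1 t=1ms: ALLOW
  req#2 t=3ms: ALLOW
  req#3 t=4ms: ALLOW
  req#4 t=8ms: ALLOW
  req#5 t=10ms: DENY
  req#6 t=14ms: ALLOW
  req#7 t=15ms: ALLOW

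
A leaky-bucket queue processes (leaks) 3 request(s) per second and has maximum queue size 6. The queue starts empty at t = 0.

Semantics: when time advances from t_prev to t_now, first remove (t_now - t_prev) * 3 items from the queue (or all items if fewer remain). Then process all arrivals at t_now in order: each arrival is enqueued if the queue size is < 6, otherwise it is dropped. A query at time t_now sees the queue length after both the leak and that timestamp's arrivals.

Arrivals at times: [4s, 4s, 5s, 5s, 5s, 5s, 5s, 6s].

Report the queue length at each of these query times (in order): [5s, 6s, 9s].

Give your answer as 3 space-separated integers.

Answer: 5 3 0

Derivation:
Queue lengths at query times:
  query t=5s: backlog = 5
  query t=6s: backlog = 3
  query t=9s: backlog = 0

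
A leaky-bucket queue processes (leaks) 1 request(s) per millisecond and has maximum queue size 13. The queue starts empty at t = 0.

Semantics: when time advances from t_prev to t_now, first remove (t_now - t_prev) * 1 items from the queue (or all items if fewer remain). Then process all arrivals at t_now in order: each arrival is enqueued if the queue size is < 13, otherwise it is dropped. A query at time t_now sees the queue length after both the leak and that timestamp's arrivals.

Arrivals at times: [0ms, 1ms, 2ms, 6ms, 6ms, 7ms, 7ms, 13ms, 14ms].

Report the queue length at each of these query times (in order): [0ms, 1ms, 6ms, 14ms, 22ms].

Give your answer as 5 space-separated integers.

Queue lengths at query times:
  query t=0ms: backlog = 1
  query t=1ms: backlog = 1
  query t=6ms: backlog = 2
  query t=14ms: backlog = 1
  query t=22ms: backlog = 0

Answer: 1 1 2 1 0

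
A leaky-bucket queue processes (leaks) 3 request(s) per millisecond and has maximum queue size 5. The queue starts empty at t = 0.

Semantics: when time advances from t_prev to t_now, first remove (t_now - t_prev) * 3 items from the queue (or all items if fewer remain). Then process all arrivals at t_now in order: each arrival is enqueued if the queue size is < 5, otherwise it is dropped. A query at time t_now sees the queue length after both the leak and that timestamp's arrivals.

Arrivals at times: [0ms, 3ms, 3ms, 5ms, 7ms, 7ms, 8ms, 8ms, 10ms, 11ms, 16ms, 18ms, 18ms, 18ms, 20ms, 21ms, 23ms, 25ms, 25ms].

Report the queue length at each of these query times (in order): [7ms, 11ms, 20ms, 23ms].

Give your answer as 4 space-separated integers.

Queue lengths at query times:
  query t=7ms: backlog = 2
  query t=11ms: backlog = 1
  query t=20ms: backlog = 1
  query t=23ms: backlog = 1

Answer: 2 1 1 1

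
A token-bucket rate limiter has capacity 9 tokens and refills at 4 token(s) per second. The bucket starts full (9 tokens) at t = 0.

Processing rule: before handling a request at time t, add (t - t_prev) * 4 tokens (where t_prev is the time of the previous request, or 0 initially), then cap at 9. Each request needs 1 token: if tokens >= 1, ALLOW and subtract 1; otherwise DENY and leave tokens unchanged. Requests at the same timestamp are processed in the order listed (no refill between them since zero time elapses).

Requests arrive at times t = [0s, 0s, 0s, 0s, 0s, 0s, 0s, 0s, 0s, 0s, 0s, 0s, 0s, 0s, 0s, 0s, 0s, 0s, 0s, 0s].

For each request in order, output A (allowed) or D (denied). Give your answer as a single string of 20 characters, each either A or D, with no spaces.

Answer: AAAAAAAAADDDDDDDDDDD

Derivation:
Simulating step by step:
  req#1 t=0s: ALLOW
  req#2 t=0s: ALLOW
  req#3 t=0s: ALLOW
  req#4 t=0s: ALLOW
  req#5 t=0s: ALLOW
  req#6 t=0s: ALLOW
  req#7 t=0s: ALLOW
  req#8 t=0s: ALLOW
  req#9 t=0s: ALLOW
  req#10 t=0s: DENY
  req#11 t=0s: DENY
  req#12 t=0s: DENY
  req#13 t=0s: DENY
  req#14 t=0s: DENY
  req#15 t=0s: DENY
  req#16 t=0s: DENY
  req#17 t=0s: DENY
  req#18 t=0s: DENY
  req#19 t=0s: DENY
  req#20 t=0s: DENY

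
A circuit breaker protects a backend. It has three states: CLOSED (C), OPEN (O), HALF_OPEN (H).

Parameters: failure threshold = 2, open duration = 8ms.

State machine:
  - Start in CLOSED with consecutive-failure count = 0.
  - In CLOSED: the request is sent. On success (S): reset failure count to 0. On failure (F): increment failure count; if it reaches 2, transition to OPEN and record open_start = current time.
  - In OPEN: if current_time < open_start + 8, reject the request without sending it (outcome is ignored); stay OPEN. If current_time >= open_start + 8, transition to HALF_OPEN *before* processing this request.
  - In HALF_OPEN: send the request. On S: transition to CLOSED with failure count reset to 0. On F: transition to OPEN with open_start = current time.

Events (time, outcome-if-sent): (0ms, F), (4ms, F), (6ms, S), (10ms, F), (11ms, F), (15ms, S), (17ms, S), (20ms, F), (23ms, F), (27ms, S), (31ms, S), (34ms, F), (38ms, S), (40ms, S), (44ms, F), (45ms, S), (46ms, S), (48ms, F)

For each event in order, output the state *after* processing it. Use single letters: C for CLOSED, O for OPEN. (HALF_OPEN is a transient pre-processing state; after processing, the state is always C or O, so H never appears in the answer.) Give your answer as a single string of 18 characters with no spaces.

Answer: COOOOCCCOOCCCCCCCC

Derivation:
State after each event:
  event#1 t=0ms outcome=F: state=CLOSED
  event#2 t=4ms outcome=F: state=OPEN
  event#3 t=6ms outcome=S: state=OPEN
  event#4 t=10ms outcome=F: state=OPEN
  event#5 t=11ms outcome=F: state=OPEN
  event#6 t=15ms outcome=S: state=CLOSED
  event#7 t=17ms outcome=S: state=CLOSED
  event#8 t=20ms outcome=F: state=CLOSED
  event#9 t=23ms outcome=F: state=OPEN
  event#10 t=27ms outcome=S: state=OPEN
  event#11 t=31ms outcome=S: state=CLOSED
  event#12 t=34ms outcome=F: state=CLOSED
  event#13 t=38ms outcome=S: state=CLOSED
  event#14 t=40ms outcome=S: state=CLOSED
  event#15 t=44ms outcome=F: state=CLOSED
  event#16 t=45ms outcome=S: state=CLOSED
  event#17 t=46ms outcome=S: state=CLOSED
  event#18 t=48ms outcome=F: state=CLOSED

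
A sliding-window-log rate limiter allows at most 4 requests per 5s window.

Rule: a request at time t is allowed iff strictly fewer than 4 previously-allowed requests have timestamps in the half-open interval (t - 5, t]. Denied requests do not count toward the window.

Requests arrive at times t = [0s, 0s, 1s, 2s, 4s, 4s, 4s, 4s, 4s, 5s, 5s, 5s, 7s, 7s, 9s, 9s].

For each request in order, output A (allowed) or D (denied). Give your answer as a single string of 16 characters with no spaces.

Tracking allowed requests in the window:
  req#1 t=0s: ALLOW
  req#2 t=0s: ALLOW
  req#3 t=1s: ALLOW
  req#4 t=2s: ALLOW
  req#5 t=4s: DENY
  req#6 t=4s: DENY
  req#7 t=4s: DENY
  req#8 t=4s: DENY
  req#9 t=4s: DENY
  req#10 t=5s: ALLOW
  req#11 t=5s: ALLOW
  req#12 t=5s: DENY
  req#13 t=7s: ALLOW
  req#14 t=7s: ALLOW
  req#15 t=9s: DENY
  req#16 t=9s: DENY

Answer: AAAADDDDDAADAADD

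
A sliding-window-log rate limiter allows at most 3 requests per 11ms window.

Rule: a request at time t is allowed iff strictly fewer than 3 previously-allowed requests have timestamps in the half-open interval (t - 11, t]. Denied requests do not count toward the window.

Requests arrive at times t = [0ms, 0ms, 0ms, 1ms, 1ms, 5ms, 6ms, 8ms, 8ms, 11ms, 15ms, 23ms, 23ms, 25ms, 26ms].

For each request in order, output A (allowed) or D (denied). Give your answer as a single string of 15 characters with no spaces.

Tracking allowed requests in the window:
  req#1 t=0ms: ALLOW
  req#2 t=0ms: ALLOW
  req#3 t=0ms: ALLOW
  req#4 t=1ms: DENY
  req#5 t=1ms: DENY
  req#6 t=5ms: DENY
  req#7 t=6ms: DENY
  req#8 t=8ms: DENY
  req#9 t=8ms: DENY
  req#10 t=11ms: ALLOW
  req#11 t=15ms: ALLOW
  req#12 t=23ms: ALLOW
  req#13 t=23ms: ALLOW
  req#14 t=25ms: DENY
  req#15 t=26ms: ALLOW

Answer: AAADDDDDDAAAADA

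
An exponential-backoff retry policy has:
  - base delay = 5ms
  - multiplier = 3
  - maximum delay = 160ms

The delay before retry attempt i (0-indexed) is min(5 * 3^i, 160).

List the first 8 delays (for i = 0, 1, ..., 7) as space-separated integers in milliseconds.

Computing each delay:
  i=0: min(5*3^0, 160) = 5
  i=1: min(5*3^1, 160) = 15
  i=2: min(5*3^2, 160) = 45
  i=3: min(5*3^3, 160) = 135
  i=4: min(5*3^4, 160) = 160
  i=5: min(5*3^5, 160) = 160
  i=6: min(5*3^6, 160) = 160
  i=7: min(5*3^7, 160) = 160

Answer: 5 15 45 135 160 160 160 160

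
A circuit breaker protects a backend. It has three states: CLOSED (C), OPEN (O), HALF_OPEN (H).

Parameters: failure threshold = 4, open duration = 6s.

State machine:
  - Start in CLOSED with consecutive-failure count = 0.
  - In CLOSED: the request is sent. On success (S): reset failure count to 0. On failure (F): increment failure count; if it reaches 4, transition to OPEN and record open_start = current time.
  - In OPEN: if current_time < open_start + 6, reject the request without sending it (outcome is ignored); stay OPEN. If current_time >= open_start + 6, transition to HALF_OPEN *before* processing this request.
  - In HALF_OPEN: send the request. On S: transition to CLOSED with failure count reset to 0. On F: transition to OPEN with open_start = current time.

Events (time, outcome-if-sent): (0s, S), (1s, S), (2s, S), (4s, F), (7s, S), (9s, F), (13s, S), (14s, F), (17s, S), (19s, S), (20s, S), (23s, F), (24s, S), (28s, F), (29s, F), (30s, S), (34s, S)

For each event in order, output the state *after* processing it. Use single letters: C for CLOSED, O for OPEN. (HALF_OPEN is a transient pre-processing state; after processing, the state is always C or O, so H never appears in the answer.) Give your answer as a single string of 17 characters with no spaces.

State after each event:
  event#1 t=0s outcome=S: state=CLOSED
  event#2 t=1s outcome=S: state=CLOSED
  event#3 t=2s outcome=S: state=CLOSED
  event#4 t=4s outcome=F: state=CLOSED
  event#5 t=7s outcome=S: state=CLOSED
  event#6 t=9s outcome=F: state=CLOSED
  event#7 t=13s outcome=S: state=CLOSED
  event#8 t=14s outcome=F: state=CLOSED
  event#9 t=17s outcome=S: state=CLOSED
  event#10 t=19s outcome=S: state=CLOSED
  event#11 t=20s outcome=S: state=CLOSED
  event#12 t=23s outcome=F: state=CLOSED
  event#13 t=24s outcome=S: state=CLOSED
  event#14 t=28s outcome=F: state=CLOSED
  event#15 t=29s outcome=F: state=CLOSED
  event#16 t=30s outcome=S: state=CLOSED
  event#17 t=34s outcome=S: state=CLOSED

Answer: CCCCCCCCCCCCCCCCC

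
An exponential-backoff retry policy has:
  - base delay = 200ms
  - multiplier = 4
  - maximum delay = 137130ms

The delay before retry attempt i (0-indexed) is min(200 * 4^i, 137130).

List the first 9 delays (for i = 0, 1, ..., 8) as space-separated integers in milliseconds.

Computing each delay:
  i=0: min(200*4^0, 137130) = 200
  i=1: min(200*4^1, 137130) = 800
  i=2: min(200*4^2, 137130) = 3200
  i=3: min(200*4^3, 137130) = 12800
  i=4: min(200*4^4, 137130) = 51200
  i=5: min(200*4^5, 137130) = 137130
  i=6: min(200*4^6, 137130) = 137130
  i=7: min(200*4^7, 137130) = 137130
  i=8: min(200*4^8, 137130) = 137130

Answer: 200 800 3200 12800 51200 137130 137130 137130 137130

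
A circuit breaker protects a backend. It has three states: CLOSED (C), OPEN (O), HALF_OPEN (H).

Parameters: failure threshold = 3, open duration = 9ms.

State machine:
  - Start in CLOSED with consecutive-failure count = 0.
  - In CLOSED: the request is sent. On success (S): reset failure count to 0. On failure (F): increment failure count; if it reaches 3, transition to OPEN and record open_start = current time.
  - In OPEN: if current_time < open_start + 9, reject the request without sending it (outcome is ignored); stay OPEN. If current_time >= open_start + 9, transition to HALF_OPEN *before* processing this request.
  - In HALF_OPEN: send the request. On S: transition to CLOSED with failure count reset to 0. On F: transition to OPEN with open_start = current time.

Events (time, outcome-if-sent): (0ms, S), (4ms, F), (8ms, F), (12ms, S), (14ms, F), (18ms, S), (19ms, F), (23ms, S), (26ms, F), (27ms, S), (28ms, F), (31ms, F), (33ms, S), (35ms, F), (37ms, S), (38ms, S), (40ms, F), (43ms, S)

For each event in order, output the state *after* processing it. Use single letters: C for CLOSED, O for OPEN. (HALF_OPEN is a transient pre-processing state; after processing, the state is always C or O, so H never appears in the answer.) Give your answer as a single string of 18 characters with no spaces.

State after each event:
  event#1 t=0ms outcome=S: state=CLOSED
  event#2 t=4ms outcome=F: state=CLOSED
  event#3 t=8ms outcome=F: state=CLOSED
  event#4 t=12ms outcome=S: state=CLOSED
  event#5 t=14ms outcome=F: state=CLOSED
  event#6 t=18ms outcome=S: state=CLOSED
  event#7 t=19ms outcome=F: state=CLOSED
  event#8 t=23ms outcome=S: state=CLOSED
  event#9 t=26ms outcome=F: state=CLOSED
  event#10 t=27ms outcome=S: state=CLOSED
  event#11 t=28ms outcome=F: state=CLOSED
  event#12 t=31ms outcome=F: state=CLOSED
  event#13 t=33ms outcome=S: state=CLOSED
  event#14 t=35ms outcome=F: state=CLOSED
  event#15 t=37ms outcome=S: state=CLOSED
  event#16 t=38ms outcome=S: state=CLOSED
  event#17 t=40ms outcome=F: state=CLOSED
  event#18 t=43ms outcome=S: state=CLOSED

Answer: CCCCCCCCCCCCCCCCCC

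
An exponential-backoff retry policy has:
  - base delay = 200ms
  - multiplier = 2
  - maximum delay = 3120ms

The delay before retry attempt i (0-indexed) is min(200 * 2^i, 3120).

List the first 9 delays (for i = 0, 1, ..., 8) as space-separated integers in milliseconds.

Computing each delay:
  i=0: min(200*2^0, 3120) = 200
  i=1: min(200*2^1, 3120) = 400
  i=2: min(200*2^2, 3120) = 800
  i=3: min(200*2^3, 3120) = 1600
  i=4: min(200*2^4, 3120) = 3120
  i=5: min(200*2^5, 3120) = 3120
  i=6: min(200*2^6, 3120) = 3120
  i=7: min(200*2^7, 3120) = 3120
  i=8: min(200*2^8, 3120) = 3120

Answer: 200 400 800 1600 3120 3120 3120 3120 3120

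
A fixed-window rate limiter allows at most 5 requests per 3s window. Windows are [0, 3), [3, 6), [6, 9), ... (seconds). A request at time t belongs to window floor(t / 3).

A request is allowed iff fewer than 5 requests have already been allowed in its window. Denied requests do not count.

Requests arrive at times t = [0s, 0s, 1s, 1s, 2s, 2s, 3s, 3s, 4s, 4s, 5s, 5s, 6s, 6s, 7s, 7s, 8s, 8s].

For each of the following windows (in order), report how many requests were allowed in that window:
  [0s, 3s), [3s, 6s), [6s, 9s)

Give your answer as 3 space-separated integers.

Answer: 5 5 5

Derivation:
Processing requests:
  req#1 t=0s (window 0): ALLOW
  req#2 t=0s (window 0): ALLOW
  req#3 t=1s (window 0): ALLOW
  req#4 t=1s (window 0): ALLOW
  req#5 t=2s (window 0): ALLOW
  req#6 t=2s (window 0): DENY
  req#7 t=3s (window 1): ALLOW
  req#8 t=3s (window 1): ALLOW
  req#9 t=4s (window 1): ALLOW
  req#10 t=4s (window 1): ALLOW
  req#11 t=5s (window 1): ALLOW
  req#12 t=5s (window 1): DENY
  req#13 t=6s (window 2): ALLOW
  req#14 t=6s (window 2): ALLOW
  req#15 t=7s (window 2): ALLOW
  req#16 t=7s (window 2): ALLOW
  req#17 t=8s (window 2): ALLOW
  req#18 t=8s (window 2): DENY

Allowed counts by window: 5 5 5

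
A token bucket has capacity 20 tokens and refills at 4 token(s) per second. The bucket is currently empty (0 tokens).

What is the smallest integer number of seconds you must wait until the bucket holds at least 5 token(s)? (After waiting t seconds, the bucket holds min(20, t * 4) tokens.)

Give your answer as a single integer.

Need t * 4 >= 5, so t >= 5/4.
Smallest integer t = ceil(5/4) = 2.

Answer: 2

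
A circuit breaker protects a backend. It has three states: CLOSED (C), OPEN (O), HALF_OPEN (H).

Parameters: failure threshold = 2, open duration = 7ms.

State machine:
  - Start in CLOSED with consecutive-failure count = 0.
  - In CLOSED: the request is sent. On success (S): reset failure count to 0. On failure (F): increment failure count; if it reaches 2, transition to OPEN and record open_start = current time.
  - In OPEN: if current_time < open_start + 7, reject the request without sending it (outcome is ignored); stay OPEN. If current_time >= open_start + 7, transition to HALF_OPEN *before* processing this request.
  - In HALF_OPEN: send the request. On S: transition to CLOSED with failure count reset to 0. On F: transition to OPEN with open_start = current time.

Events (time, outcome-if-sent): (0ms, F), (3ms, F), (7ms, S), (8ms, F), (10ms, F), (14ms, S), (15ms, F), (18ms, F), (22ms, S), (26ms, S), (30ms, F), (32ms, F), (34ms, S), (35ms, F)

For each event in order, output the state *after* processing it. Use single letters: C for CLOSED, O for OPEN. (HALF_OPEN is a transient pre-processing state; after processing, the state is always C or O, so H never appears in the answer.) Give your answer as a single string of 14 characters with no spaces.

State after each event:
  event#1 t=0ms outcome=F: state=CLOSED
  event#2 t=3ms outcome=F: state=OPEN
  event#3 t=7ms outcome=S: state=OPEN
  event#4 t=8ms outcome=F: state=OPEN
  event#5 t=10ms outcome=F: state=OPEN
  event#6 t=14ms outcome=S: state=OPEN
  event#7 t=15ms outcome=F: state=OPEN
  event#8 t=18ms outcome=F: state=OPEN
  event#9 t=22ms outcome=S: state=OPEN
  event#10 t=26ms outcome=S: state=CLOSED
  event#11 t=30ms outcome=F: state=CLOSED
  event#12 t=32ms outcome=F: state=OPEN
  event#13 t=34ms outcome=S: state=OPEN
  event#14 t=35ms outcome=F: state=OPEN

Answer: COOOOOOOOCCOOO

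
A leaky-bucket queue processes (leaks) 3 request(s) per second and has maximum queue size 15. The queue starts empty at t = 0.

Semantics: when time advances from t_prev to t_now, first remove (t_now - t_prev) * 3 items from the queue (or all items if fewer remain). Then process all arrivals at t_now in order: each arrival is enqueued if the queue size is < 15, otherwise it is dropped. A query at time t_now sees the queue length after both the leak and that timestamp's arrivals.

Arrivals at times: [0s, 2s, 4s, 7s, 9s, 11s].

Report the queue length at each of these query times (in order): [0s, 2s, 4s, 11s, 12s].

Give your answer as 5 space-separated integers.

Answer: 1 1 1 1 0

Derivation:
Queue lengths at query times:
  query t=0s: backlog = 1
  query t=2s: backlog = 1
  query t=4s: backlog = 1
  query t=11s: backlog = 1
  query t=12s: backlog = 0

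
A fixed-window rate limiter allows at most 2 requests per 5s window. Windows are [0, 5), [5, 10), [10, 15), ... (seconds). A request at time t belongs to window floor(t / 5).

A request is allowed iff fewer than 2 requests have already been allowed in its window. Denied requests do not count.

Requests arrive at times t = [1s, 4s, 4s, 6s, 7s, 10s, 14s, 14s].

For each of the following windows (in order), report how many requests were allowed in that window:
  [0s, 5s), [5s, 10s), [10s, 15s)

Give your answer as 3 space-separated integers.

Answer: 2 2 2

Derivation:
Processing requests:
  req#1 t=1s (window 0): ALLOW
  req#2 t=4s (window 0): ALLOW
  req#3 t=4s (window 0): DENY
  req#4 t=6s (window 1): ALLOW
  req#5 t=7s (window 1): ALLOW
  req#6 t=10s (window 2): ALLOW
  req#7 t=14s (window 2): ALLOW
  req#8 t=14s (window 2): DENY

Allowed counts by window: 2 2 2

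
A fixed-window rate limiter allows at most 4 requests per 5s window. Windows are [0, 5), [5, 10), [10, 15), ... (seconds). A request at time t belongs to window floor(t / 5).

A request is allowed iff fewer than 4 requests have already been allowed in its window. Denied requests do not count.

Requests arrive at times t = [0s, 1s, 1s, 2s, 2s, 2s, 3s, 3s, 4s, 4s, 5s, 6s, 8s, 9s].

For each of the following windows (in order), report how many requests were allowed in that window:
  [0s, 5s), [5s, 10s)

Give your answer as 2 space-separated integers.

Answer: 4 4

Derivation:
Processing requests:
  req#1 t=0s (window 0): ALLOW
  req#2 t=1s (window 0): ALLOW
  req#3 t=1s (window 0): ALLOW
  req#4 t=2s (window 0): ALLOW
  req#5 t=2s (window 0): DENY
  req#6 t=2s (window 0): DENY
  req#7 t=3s (window 0): DENY
  req#8 t=3s (window 0): DENY
  req#9 t=4s (window 0): DENY
  req#10 t=4s (window 0): DENY
  req#11 t=5s (window 1): ALLOW
  req#12 t=6s (window 1): ALLOW
  req#13 t=8s (window 1): ALLOW
  req#14 t=9s (window 1): ALLOW

Allowed counts by window: 4 4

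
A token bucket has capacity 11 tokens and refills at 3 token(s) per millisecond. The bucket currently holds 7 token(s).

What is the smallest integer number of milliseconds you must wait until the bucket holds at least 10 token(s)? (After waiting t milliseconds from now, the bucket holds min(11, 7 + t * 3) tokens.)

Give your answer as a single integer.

Answer: 1

Derivation:
Need 7 + t * 3 >= 10, so t >= 3/3.
Smallest integer t = ceil(3/3) = 1.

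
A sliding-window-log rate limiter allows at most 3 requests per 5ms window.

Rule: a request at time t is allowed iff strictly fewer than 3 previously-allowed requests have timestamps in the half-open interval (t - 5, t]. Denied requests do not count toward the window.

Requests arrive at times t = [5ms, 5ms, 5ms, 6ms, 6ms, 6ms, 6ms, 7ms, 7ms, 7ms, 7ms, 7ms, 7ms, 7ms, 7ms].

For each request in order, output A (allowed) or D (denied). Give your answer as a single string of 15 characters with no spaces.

Tracking allowed requests in the window:
  req#1 t=5ms: ALLOW
  req#2 t=5ms: ALLOW
  req#3 t=5ms: ALLOW
  req#4 t=6ms: DENY
  req#5 t=6ms: DENY
  req#6 t=6ms: DENY
  req#7 t=6ms: DENY
  req#8 t=7ms: DENY
  req#9 t=7ms: DENY
  req#10 t=7ms: DENY
  req#11 t=7ms: DENY
  req#12 t=7ms: DENY
  req#13 t=7ms: DENY
  req#14 t=7ms: DENY
  req#15 t=7ms: DENY

Answer: AAADDDDDDDDDDDD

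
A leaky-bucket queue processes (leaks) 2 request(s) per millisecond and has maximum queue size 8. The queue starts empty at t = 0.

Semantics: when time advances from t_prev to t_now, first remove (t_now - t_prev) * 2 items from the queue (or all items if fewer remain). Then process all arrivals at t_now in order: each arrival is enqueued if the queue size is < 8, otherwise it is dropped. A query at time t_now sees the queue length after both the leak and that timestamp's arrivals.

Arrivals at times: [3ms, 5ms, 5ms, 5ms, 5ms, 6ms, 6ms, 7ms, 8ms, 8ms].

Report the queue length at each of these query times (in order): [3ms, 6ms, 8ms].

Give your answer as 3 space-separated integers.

Answer: 1 4 3

Derivation:
Queue lengths at query times:
  query t=3ms: backlog = 1
  query t=6ms: backlog = 4
  query t=8ms: backlog = 3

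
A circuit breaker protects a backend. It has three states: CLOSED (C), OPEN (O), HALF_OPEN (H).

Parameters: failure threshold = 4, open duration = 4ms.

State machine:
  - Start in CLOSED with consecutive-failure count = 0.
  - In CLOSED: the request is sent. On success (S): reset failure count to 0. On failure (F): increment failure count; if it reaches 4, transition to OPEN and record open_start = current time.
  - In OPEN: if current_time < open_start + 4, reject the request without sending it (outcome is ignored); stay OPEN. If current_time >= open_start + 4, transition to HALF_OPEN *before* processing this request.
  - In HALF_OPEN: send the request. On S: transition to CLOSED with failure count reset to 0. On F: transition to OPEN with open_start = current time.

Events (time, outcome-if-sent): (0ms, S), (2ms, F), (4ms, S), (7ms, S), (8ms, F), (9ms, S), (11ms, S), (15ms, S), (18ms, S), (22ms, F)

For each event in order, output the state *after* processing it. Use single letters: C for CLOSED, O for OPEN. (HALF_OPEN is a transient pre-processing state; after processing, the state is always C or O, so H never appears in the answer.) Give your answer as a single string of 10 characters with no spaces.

State after each event:
  event#1 t=0ms outcome=S: state=CLOSED
  event#2 t=2ms outcome=F: state=CLOSED
  event#3 t=4ms outcome=S: state=CLOSED
  event#4 t=7ms outcome=S: state=CLOSED
  event#5 t=8ms outcome=F: state=CLOSED
  event#6 t=9ms outcome=S: state=CLOSED
  event#7 t=11ms outcome=S: state=CLOSED
  event#8 t=15ms outcome=S: state=CLOSED
  event#9 t=18ms outcome=S: state=CLOSED
  event#10 t=22ms outcome=F: state=CLOSED

Answer: CCCCCCCCCC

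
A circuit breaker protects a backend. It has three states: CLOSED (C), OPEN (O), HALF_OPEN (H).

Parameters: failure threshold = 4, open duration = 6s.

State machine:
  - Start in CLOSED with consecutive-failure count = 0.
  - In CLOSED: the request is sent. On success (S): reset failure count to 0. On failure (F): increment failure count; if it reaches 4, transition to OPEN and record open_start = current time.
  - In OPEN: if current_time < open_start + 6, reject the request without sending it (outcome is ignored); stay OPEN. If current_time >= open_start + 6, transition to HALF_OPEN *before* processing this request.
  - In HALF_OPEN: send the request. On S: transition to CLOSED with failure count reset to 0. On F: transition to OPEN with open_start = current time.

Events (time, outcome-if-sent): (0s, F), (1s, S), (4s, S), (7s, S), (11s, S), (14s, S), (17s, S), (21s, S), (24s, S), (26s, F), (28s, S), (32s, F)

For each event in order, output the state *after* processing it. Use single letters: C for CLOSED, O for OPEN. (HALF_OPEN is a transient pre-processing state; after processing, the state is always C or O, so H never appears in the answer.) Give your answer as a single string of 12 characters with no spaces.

State after each event:
  event#1 t=0s outcome=F: state=CLOSED
  event#2 t=1s outcome=S: state=CLOSED
  event#3 t=4s outcome=S: state=CLOSED
  event#4 t=7s outcome=S: state=CLOSED
  event#5 t=11s outcome=S: state=CLOSED
  event#6 t=14s outcome=S: state=CLOSED
  event#7 t=17s outcome=S: state=CLOSED
  event#8 t=21s outcome=S: state=CLOSED
  event#9 t=24s outcome=S: state=CLOSED
  event#10 t=26s outcome=F: state=CLOSED
  event#11 t=28s outcome=S: state=CLOSED
  event#12 t=32s outcome=F: state=CLOSED

Answer: CCCCCCCCCCCC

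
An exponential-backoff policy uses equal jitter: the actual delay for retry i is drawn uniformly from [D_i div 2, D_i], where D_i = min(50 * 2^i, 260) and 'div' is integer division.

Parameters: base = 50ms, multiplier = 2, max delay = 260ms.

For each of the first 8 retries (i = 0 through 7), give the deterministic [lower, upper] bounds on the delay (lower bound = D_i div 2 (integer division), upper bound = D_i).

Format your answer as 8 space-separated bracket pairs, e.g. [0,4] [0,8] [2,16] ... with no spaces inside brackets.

Computing bounds per retry:
  i=0: D_i=min(50*2^0,260)=50, bounds=[25,50]
  i=1: D_i=min(50*2^1,260)=100, bounds=[50,100]
  i=2: D_i=min(50*2^2,260)=200, bounds=[100,200]
  i=3: D_i=min(50*2^3,260)=260, bounds=[130,260]
  i=4: D_i=min(50*2^4,260)=260, bounds=[130,260]
  i=5: D_i=min(50*2^5,260)=260, bounds=[130,260]
  i=6: D_i=min(50*2^6,260)=260, bounds=[130,260]
  i=7: D_i=min(50*2^7,260)=260, bounds=[130,260]

Answer: [25,50] [50,100] [100,200] [130,260] [130,260] [130,260] [130,260] [130,260]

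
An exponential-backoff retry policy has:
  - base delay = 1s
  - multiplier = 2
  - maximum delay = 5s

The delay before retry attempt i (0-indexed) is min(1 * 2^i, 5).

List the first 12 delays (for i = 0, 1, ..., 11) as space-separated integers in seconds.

Answer: 1 2 4 5 5 5 5 5 5 5 5 5

Derivation:
Computing each delay:
  i=0: min(1*2^0, 5) = 1
  i=1: min(1*2^1, 5) = 2
  i=2: min(1*2^2, 5) = 4
  i=3: min(1*2^3, 5) = 5
  i=4: min(1*2^4, 5) = 5
  i=5: min(1*2^5, 5) = 5
  i=6: min(1*2^6, 5) = 5
  i=7: min(1*2^7, 5) = 5
  i=8: min(1*2^8, 5) = 5
  i=9: min(1*2^9, 5) = 5
  i=10: min(1*2^10, 5) = 5
  i=11: min(1*2^11, 5) = 5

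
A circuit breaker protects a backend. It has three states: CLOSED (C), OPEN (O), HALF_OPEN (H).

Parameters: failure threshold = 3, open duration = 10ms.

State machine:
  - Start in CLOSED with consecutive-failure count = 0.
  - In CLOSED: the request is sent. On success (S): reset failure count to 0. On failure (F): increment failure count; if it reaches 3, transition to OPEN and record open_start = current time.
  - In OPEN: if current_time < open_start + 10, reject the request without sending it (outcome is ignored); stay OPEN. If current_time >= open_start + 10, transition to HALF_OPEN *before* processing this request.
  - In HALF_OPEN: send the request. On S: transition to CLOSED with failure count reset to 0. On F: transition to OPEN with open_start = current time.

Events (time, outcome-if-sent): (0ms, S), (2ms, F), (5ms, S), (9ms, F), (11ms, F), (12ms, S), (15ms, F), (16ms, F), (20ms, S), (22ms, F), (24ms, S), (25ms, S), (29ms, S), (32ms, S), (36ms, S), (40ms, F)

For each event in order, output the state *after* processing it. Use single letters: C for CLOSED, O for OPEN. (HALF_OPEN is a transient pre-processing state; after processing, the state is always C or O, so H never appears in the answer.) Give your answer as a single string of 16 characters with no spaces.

Answer: CCCCCCCCCCCCCCCC

Derivation:
State after each event:
  event#1 t=0ms outcome=S: state=CLOSED
  event#2 t=2ms outcome=F: state=CLOSED
  event#3 t=5ms outcome=S: state=CLOSED
  event#4 t=9ms outcome=F: state=CLOSED
  event#5 t=11ms outcome=F: state=CLOSED
  event#6 t=12ms outcome=S: state=CLOSED
  event#7 t=15ms outcome=F: state=CLOSED
  event#8 t=16ms outcome=F: state=CLOSED
  event#9 t=20ms outcome=S: state=CLOSED
  event#10 t=22ms outcome=F: state=CLOSED
  event#11 t=24ms outcome=S: state=CLOSED
  event#12 t=25ms outcome=S: state=CLOSED
  event#13 t=29ms outcome=S: state=CLOSED
  event#14 t=32ms outcome=S: state=CLOSED
  event#15 t=36ms outcome=S: state=CLOSED
  event#16 t=40ms outcome=F: state=CLOSED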